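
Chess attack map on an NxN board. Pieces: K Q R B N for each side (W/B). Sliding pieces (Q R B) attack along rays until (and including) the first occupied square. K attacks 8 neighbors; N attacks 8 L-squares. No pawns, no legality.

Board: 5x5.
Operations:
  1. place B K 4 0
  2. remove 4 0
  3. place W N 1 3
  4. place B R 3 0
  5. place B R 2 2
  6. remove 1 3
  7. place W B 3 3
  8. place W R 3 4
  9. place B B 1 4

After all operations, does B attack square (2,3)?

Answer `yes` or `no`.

Op 1: place BK@(4,0)
Op 2: remove (4,0)
Op 3: place WN@(1,3)
Op 4: place BR@(3,0)
Op 5: place BR@(2,2)
Op 6: remove (1,3)
Op 7: place WB@(3,3)
Op 8: place WR@(3,4)
Op 9: place BB@(1,4)
Per-piece attacks for B:
  BB@(1,4): attacks (2,3) (3,2) (4,1) (0,3)
  BR@(2,2): attacks (2,3) (2,4) (2,1) (2,0) (3,2) (4,2) (1,2) (0,2)
  BR@(3,0): attacks (3,1) (3,2) (3,3) (4,0) (2,0) (1,0) (0,0) [ray(0,1) blocked at (3,3)]
B attacks (2,3): yes

Answer: yes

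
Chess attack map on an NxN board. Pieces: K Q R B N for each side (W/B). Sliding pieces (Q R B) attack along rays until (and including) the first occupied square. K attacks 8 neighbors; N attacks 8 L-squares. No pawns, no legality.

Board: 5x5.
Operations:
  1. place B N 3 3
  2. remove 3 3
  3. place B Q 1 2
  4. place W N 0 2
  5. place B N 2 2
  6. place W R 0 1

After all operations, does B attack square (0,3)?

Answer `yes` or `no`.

Answer: yes

Derivation:
Op 1: place BN@(3,3)
Op 2: remove (3,3)
Op 3: place BQ@(1,2)
Op 4: place WN@(0,2)
Op 5: place BN@(2,2)
Op 6: place WR@(0,1)
Per-piece attacks for B:
  BQ@(1,2): attacks (1,3) (1,4) (1,1) (1,0) (2,2) (0,2) (2,3) (3,4) (2,1) (3,0) (0,3) (0,1) [ray(1,0) blocked at (2,2); ray(-1,0) blocked at (0,2); ray(-1,-1) blocked at (0,1)]
  BN@(2,2): attacks (3,4) (4,3) (1,4) (0,3) (3,0) (4,1) (1,0) (0,1)
B attacks (0,3): yes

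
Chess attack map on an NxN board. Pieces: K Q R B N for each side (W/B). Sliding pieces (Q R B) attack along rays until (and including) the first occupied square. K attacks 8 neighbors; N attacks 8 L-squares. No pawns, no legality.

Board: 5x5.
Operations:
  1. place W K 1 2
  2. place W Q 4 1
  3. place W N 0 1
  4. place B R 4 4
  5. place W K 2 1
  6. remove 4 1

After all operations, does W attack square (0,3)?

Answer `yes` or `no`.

Answer: yes

Derivation:
Op 1: place WK@(1,2)
Op 2: place WQ@(4,1)
Op 3: place WN@(0,1)
Op 4: place BR@(4,4)
Op 5: place WK@(2,1)
Op 6: remove (4,1)
Per-piece attacks for W:
  WN@(0,1): attacks (1,3) (2,2) (2,0)
  WK@(1,2): attacks (1,3) (1,1) (2,2) (0,2) (2,3) (2,1) (0,3) (0,1)
  WK@(2,1): attacks (2,2) (2,0) (3,1) (1,1) (3,2) (3,0) (1,2) (1,0)
W attacks (0,3): yes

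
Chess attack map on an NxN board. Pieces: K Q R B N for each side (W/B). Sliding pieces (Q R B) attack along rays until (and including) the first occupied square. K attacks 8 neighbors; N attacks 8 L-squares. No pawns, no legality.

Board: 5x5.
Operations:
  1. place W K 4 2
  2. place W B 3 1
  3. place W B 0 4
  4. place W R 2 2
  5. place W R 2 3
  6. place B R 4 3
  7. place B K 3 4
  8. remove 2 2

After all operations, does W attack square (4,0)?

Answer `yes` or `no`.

Op 1: place WK@(4,2)
Op 2: place WB@(3,1)
Op 3: place WB@(0,4)
Op 4: place WR@(2,2)
Op 5: place WR@(2,3)
Op 6: place BR@(4,3)
Op 7: place BK@(3,4)
Op 8: remove (2,2)
Per-piece attacks for W:
  WB@(0,4): attacks (1,3) (2,2) (3,1) [ray(1,-1) blocked at (3,1)]
  WR@(2,3): attacks (2,4) (2,2) (2,1) (2,0) (3,3) (4,3) (1,3) (0,3) [ray(1,0) blocked at (4,3)]
  WB@(3,1): attacks (4,2) (4,0) (2,2) (1,3) (0,4) (2,0) [ray(1,1) blocked at (4,2); ray(-1,1) blocked at (0,4)]
  WK@(4,2): attacks (4,3) (4,1) (3,2) (3,3) (3,1)
W attacks (4,0): yes

Answer: yes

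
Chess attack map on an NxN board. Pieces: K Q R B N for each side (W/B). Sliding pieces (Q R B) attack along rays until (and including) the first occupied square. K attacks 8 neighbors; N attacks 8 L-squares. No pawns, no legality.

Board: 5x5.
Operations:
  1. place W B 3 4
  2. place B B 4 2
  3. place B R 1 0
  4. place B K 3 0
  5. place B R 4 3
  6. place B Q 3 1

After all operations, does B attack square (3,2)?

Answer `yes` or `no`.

Answer: yes

Derivation:
Op 1: place WB@(3,4)
Op 2: place BB@(4,2)
Op 3: place BR@(1,0)
Op 4: place BK@(3,0)
Op 5: place BR@(4,3)
Op 6: place BQ@(3,1)
Per-piece attacks for B:
  BR@(1,0): attacks (1,1) (1,2) (1,3) (1,4) (2,0) (3,0) (0,0) [ray(1,0) blocked at (3,0)]
  BK@(3,0): attacks (3,1) (4,0) (2,0) (4,1) (2,1)
  BQ@(3,1): attacks (3,2) (3,3) (3,4) (3,0) (4,1) (2,1) (1,1) (0,1) (4,2) (4,0) (2,2) (1,3) (0,4) (2,0) [ray(0,1) blocked at (3,4); ray(0,-1) blocked at (3,0); ray(1,1) blocked at (4,2)]
  BB@(4,2): attacks (3,3) (2,4) (3,1) [ray(-1,-1) blocked at (3,1)]
  BR@(4,3): attacks (4,4) (4,2) (3,3) (2,3) (1,3) (0,3) [ray(0,-1) blocked at (4,2)]
B attacks (3,2): yes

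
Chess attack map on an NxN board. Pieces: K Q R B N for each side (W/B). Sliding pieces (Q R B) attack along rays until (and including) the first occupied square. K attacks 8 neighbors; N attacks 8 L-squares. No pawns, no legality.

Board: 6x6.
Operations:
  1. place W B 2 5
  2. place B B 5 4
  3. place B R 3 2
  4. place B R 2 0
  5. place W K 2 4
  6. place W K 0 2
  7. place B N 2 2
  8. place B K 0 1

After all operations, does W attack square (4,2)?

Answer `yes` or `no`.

Answer: no

Derivation:
Op 1: place WB@(2,5)
Op 2: place BB@(5,4)
Op 3: place BR@(3,2)
Op 4: place BR@(2,0)
Op 5: place WK@(2,4)
Op 6: place WK@(0,2)
Op 7: place BN@(2,2)
Op 8: place BK@(0,1)
Per-piece attacks for W:
  WK@(0,2): attacks (0,3) (0,1) (1,2) (1,3) (1,1)
  WK@(2,4): attacks (2,5) (2,3) (3,4) (1,4) (3,5) (3,3) (1,5) (1,3)
  WB@(2,5): attacks (3,4) (4,3) (5,2) (1,4) (0,3)
W attacks (4,2): no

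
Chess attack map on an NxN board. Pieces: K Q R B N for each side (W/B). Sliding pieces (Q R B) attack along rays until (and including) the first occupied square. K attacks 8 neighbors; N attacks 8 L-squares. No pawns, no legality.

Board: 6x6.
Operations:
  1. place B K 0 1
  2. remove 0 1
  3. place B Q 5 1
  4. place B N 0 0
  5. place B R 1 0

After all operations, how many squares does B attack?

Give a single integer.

Answer: 21

Derivation:
Op 1: place BK@(0,1)
Op 2: remove (0,1)
Op 3: place BQ@(5,1)
Op 4: place BN@(0,0)
Op 5: place BR@(1,0)
Per-piece attacks for B:
  BN@(0,0): attacks (1,2) (2,1)
  BR@(1,0): attacks (1,1) (1,2) (1,3) (1,4) (1,5) (2,0) (3,0) (4,0) (5,0) (0,0) [ray(-1,0) blocked at (0,0)]
  BQ@(5,1): attacks (5,2) (5,3) (5,4) (5,5) (5,0) (4,1) (3,1) (2,1) (1,1) (0,1) (4,2) (3,3) (2,4) (1,5) (4,0)
Union (21 distinct): (0,0) (0,1) (1,1) (1,2) (1,3) (1,4) (1,5) (2,0) (2,1) (2,4) (3,0) (3,1) (3,3) (4,0) (4,1) (4,2) (5,0) (5,2) (5,3) (5,4) (5,5)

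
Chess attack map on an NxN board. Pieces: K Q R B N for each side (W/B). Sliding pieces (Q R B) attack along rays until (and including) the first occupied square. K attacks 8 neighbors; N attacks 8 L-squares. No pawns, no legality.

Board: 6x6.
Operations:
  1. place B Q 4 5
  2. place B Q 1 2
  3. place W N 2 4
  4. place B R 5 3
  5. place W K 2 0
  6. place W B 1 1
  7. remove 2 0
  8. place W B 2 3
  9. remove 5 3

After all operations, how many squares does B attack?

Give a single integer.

Answer: 24

Derivation:
Op 1: place BQ@(4,5)
Op 2: place BQ@(1,2)
Op 3: place WN@(2,4)
Op 4: place BR@(5,3)
Op 5: place WK@(2,0)
Op 6: place WB@(1,1)
Op 7: remove (2,0)
Op 8: place WB@(2,3)
Op 9: remove (5,3)
Per-piece attacks for B:
  BQ@(1,2): attacks (1,3) (1,4) (1,5) (1,1) (2,2) (3,2) (4,2) (5,2) (0,2) (2,3) (2,1) (3,0) (0,3) (0,1) [ray(0,-1) blocked at (1,1); ray(1,1) blocked at (2,3)]
  BQ@(4,5): attacks (4,4) (4,3) (4,2) (4,1) (4,0) (5,5) (3,5) (2,5) (1,5) (0,5) (5,4) (3,4) (2,3) [ray(-1,-1) blocked at (2,3)]
Union (24 distinct): (0,1) (0,2) (0,3) (0,5) (1,1) (1,3) (1,4) (1,5) (2,1) (2,2) (2,3) (2,5) (3,0) (3,2) (3,4) (3,5) (4,0) (4,1) (4,2) (4,3) (4,4) (5,2) (5,4) (5,5)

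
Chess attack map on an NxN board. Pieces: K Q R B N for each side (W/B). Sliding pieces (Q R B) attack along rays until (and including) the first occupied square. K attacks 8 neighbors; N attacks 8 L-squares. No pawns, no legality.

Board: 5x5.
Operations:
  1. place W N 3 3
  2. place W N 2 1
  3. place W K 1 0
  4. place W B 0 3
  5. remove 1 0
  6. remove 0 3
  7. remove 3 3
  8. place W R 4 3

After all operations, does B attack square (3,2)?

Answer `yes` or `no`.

Op 1: place WN@(3,3)
Op 2: place WN@(2,1)
Op 3: place WK@(1,0)
Op 4: place WB@(0,3)
Op 5: remove (1,0)
Op 6: remove (0,3)
Op 7: remove (3,3)
Op 8: place WR@(4,3)
Per-piece attacks for B:
B attacks (3,2): no

Answer: no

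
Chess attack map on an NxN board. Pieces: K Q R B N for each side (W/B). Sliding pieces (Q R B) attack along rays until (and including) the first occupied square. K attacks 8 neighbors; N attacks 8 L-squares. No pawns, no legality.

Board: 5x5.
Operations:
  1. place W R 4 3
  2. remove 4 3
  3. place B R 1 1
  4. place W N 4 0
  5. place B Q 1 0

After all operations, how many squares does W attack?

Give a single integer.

Op 1: place WR@(4,3)
Op 2: remove (4,3)
Op 3: place BR@(1,1)
Op 4: place WN@(4,0)
Op 5: place BQ@(1,0)
Per-piece attacks for W:
  WN@(4,0): attacks (3,2) (2,1)
Union (2 distinct): (2,1) (3,2)

Answer: 2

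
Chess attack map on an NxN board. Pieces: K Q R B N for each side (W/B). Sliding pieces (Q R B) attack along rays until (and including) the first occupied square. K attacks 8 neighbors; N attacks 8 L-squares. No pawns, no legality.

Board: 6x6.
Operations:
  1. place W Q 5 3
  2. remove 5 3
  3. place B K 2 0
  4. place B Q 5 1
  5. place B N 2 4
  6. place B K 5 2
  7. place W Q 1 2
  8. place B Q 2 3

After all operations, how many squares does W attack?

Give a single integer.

Answer: 15

Derivation:
Op 1: place WQ@(5,3)
Op 2: remove (5,3)
Op 3: place BK@(2,0)
Op 4: place BQ@(5,1)
Op 5: place BN@(2,4)
Op 6: place BK@(5,2)
Op 7: place WQ@(1,2)
Op 8: place BQ@(2,3)
Per-piece attacks for W:
  WQ@(1,2): attacks (1,3) (1,4) (1,5) (1,1) (1,0) (2,2) (3,2) (4,2) (5,2) (0,2) (2,3) (2,1) (3,0) (0,3) (0,1) [ray(1,0) blocked at (5,2); ray(1,1) blocked at (2,3)]
Union (15 distinct): (0,1) (0,2) (0,3) (1,0) (1,1) (1,3) (1,4) (1,5) (2,1) (2,2) (2,3) (3,0) (3,2) (4,2) (5,2)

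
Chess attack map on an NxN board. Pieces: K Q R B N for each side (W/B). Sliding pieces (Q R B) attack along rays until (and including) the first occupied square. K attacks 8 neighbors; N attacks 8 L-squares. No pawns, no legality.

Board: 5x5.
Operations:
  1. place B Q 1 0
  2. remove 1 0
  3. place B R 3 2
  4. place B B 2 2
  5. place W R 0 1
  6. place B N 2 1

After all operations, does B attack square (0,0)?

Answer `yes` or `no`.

Op 1: place BQ@(1,0)
Op 2: remove (1,0)
Op 3: place BR@(3,2)
Op 4: place BB@(2,2)
Op 5: place WR@(0,1)
Op 6: place BN@(2,1)
Per-piece attacks for B:
  BN@(2,1): attacks (3,3) (4,2) (1,3) (0,2) (4,0) (0,0)
  BB@(2,2): attacks (3,3) (4,4) (3,1) (4,0) (1,3) (0,4) (1,1) (0,0)
  BR@(3,2): attacks (3,3) (3,4) (3,1) (3,0) (4,2) (2,2) [ray(-1,0) blocked at (2,2)]
B attacks (0,0): yes

Answer: yes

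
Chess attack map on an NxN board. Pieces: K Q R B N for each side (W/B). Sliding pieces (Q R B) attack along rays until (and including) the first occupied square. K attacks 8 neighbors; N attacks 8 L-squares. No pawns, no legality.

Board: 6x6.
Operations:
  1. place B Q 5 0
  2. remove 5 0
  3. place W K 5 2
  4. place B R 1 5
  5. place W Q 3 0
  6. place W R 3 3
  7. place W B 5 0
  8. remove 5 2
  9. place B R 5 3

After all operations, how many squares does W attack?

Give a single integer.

Op 1: place BQ@(5,0)
Op 2: remove (5,0)
Op 3: place WK@(5,2)
Op 4: place BR@(1,5)
Op 5: place WQ@(3,0)
Op 6: place WR@(3,3)
Op 7: place WB@(5,0)
Op 8: remove (5,2)
Op 9: place BR@(5,3)
Per-piece attacks for W:
  WQ@(3,0): attacks (3,1) (3,2) (3,3) (4,0) (5,0) (2,0) (1,0) (0,0) (4,1) (5,2) (2,1) (1,2) (0,3) [ray(0,1) blocked at (3,3); ray(1,0) blocked at (5,0)]
  WR@(3,3): attacks (3,4) (3,5) (3,2) (3,1) (3,0) (4,3) (5,3) (2,3) (1,3) (0,3) [ray(0,-1) blocked at (3,0); ray(1,0) blocked at (5,3)]
  WB@(5,0): attacks (4,1) (3,2) (2,3) (1,4) (0,5)
Union (22 distinct): (0,0) (0,3) (0,5) (1,0) (1,2) (1,3) (1,4) (2,0) (2,1) (2,3) (3,0) (3,1) (3,2) (3,3) (3,4) (3,5) (4,0) (4,1) (4,3) (5,0) (5,2) (5,3)

Answer: 22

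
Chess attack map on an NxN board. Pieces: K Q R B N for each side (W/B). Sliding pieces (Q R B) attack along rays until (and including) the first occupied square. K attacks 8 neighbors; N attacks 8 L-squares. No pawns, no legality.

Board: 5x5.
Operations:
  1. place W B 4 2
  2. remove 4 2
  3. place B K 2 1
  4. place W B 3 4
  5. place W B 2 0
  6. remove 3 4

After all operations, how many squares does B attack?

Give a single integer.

Op 1: place WB@(4,2)
Op 2: remove (4,2)
Op 3: place BK@(2,1)
Op 4: place WB@(3,4)
Op 5: place WB@(2,0)
Op 6: remove (3,4)
Per-piece attacks for B:
  BK@(2,1): attacks (2,2) (2,0) (3,1) (1,1) (3,2) (3,0) (1,2) (1,0)
Union (8 distinct): (1,0) (1,1) (1,2) (2,0) (2,2) (3,0) (3,1) (3,2)

Answer: 8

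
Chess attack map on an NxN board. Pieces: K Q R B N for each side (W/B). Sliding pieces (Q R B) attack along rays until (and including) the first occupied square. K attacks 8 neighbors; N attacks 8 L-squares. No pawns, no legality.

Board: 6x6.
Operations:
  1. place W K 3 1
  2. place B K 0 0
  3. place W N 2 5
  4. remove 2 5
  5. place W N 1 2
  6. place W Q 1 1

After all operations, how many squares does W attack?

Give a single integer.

Answer: 19

Derivation:
Op 1: place WK@(3,1)
Op 2: place BK@(0,0)
Op 3: place WN@(2,5)
Op 4: remove (2,5)
Op 5: place WN@(1,2)
Op 6: place WQ@(1,1)
Per-piece attacks for W:
  WQ@(1,1): attacks (1,2) (1,0) (2,1) (3,1) (0,1) (2,2) (3,3) (4,4) (5,5) (2,0) (0,2) (0,0) [ray(0,1) blocked at (1,2); ray(1,0) blocked at (3,1); ray(-1,-1) blocked at (0,0)]
  WN@(1,2): attacks (2,4) (3,3) (0,4) (2,0) (3,1) (0,0)
  WK@(3,1): attacks (3,2) (3,0) (4,1) (2,1) (4,2) (4,0) (2,2) (2,0)
Union (19 distinct): (0,0) (0,1) (0,2) (0,4) (1,0) (1,2) (2,0) (2,1) (2,2) (2,4) (3,0) (3,1) (3,2) (3,3) (4,0) (4,1) (4,2) (4,4) (5,5)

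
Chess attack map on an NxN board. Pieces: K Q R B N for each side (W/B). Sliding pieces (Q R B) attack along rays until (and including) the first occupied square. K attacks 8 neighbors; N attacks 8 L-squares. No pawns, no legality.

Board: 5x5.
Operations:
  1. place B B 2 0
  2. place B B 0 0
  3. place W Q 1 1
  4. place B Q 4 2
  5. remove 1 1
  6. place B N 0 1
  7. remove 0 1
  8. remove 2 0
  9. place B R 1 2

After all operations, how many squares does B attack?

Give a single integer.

Op 1: place BB@(2,0)
Op 2: place BB@(0,0)
Op 3: place WQ@(1,1)
Op 4: place BQ@(4,2)
Op 5: remove (1,1)
Op 6: place BN@(0,1)
Op 7: remove (0,1)
Op 8: remove (2,0)
Op 9: place BR@(1,2)
Per-piece attacks for B:
  BB@(0,0): attacks (1,1) (2,2) (3,3) (4,4)
  BR@(1,2): attacks (1,3) (1,4) (1,1) (1,0) (2,2) (3,2) (4,2) (0,2) [ray(1,0) blocked at (4,2)]
  BQ@(4,2): attacks (4,3) (4,4) (4,1) (4,0) (3,2) (2,2) (1,2) (3,3) (2,4) (3,1) (2,0) [ray(-1,0) blocked at (1,2)]
Union (17 distinct): (0,2) (1,0) (1,1) (1,2) (1,3) (1,4) (2,0) (2,2) (2,4) (3,1) (3,2) (3,3) (4,0) (4,1) (4,2) (4,3) (4,4)

Answer: 17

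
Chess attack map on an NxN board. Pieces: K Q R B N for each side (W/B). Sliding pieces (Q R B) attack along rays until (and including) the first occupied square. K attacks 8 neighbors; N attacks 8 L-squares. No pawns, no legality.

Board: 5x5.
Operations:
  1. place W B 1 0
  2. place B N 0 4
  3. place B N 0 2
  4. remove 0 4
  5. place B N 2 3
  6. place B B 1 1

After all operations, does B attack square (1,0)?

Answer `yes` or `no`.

Answer: yes

Derivation:
Op 1: place WB@(1,0)
Op 2: place BN@(0,4)
Op 3: place BN@(0,2)
Op 4: remove (0,4)
Op 5: place BN@(2,3)
Op 6: place BB@(1,1)
Per-piece attacks for B:
  BN@(0,2): attacks (1,4) (2,3) (1,0) (2,1)
  BB@(1,1): attacks (2,2) (3,3) (4,4) (2,0) (0,2) (0,0) [ray(-1,1) blocked at (0,2)]
  BN@(2,3): attacks (4,4) (0,4) (3,1) (4,2) (1,1) (0,2)
B attacks (1,0): yes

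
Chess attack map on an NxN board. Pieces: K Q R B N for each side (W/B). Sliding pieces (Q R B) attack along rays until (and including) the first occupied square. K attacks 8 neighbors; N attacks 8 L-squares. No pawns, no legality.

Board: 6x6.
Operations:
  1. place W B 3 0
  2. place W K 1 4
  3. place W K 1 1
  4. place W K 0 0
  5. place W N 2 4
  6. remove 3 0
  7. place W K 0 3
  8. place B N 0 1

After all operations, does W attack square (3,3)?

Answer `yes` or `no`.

Op 1: place WB@(3,0)
Op 2: place WK@(1,4)
Op 3: place WK@(1,1)
Op 4: place WK@(0,0)
Op 5: place WN@(2,4)
Op 6: remove (3,0)
Op 7: place WK@(0,3)
Op 8: place BN@(0,1)
Per-piece attacks for W:
  WK@(0,0): attacks (0,1) (1,0) (1,1)
  WK@(0,3): attacks (0,4) (0,2) (1,3) (1,4) (1,2)
  WK@(1,1): attacks (1,2) (1,0) (2,1) (0,1) (2,2) (2,0) (0,2) (0,0)
  WK@(1,4): attacks (1,5) (1,3) (2,4) (0,4) (2,5) (2,3) (0,5) (0,3)
  WN@(2,4): attacks (4,5) (0,5) (3,2) (4,3) (1,2) (0,3)
W attacks (3,3): no

Answer: no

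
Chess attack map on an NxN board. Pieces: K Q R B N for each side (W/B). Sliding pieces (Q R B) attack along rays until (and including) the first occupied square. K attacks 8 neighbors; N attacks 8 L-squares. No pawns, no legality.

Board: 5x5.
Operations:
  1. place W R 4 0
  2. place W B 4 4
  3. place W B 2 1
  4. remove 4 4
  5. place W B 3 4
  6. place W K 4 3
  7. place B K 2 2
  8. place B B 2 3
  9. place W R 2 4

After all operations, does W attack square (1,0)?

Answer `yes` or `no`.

Answer: yes

Derivation:
Op 1: place WR@(4,0)
Op 2: place WB@(4,4)
Op 3: place WB@(2,1)
Op 4: remove (4,4)
Op 5: place WB@(3,4)
Op 6: place WK@(4,3)
Op 7: place BK@(2,2)
Op 8: place BB@(2,3)
Op 9: place WR@(2,4)
Per-piece attacks for W:
  WB@(2,1): attacks (3,2) (4,3) (3,0) (1,2) (0,3) (1,0) [ray(1,1) blocked at (4,3)]
  WR@(2,4): attacks (2,3) (3,4) (1,4) (0,4) [ray(0,-1) blocked at (2,3); ray(1,0) blocked at (3,4)]
  WB@(3,4): attacks (4,3) (2,3) [ray(1,-1) blocked at (4,3); ray(-1,-1) blocked at (2,3)]
  WR@(4,0): attacks (4,1) (4,2) (4,3) (3,0) (2,0) (1,0) (0,0) [ray(0,1) blocked at (4,3)]
  WK@(4,3): attacks (4,4) (4,2) (3,3) (3,4) (3,2)
W attacks (1,0): yes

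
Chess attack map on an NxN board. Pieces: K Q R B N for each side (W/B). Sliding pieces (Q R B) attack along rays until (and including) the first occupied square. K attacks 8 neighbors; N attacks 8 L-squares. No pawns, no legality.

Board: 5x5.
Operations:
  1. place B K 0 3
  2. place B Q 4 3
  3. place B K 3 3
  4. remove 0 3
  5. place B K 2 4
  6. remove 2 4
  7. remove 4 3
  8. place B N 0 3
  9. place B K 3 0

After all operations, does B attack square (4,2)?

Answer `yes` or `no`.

Op 1: place BK@(0,3)
Op 2: place BQ@(4,3)
Op 3: place BK@(3,3)
Op 4: remove (0,3)
Op 5: place BK@(2,4)
Op 6: remove (2,4)
Op 7: remove (4,3)
Op 8: place BN@(0,3)
Op 9: place BK@(3,0)
Per-piece attacks for B:
  BN@(0,3): attacks (2,4) (1,1) (2,2)
  BK@(3,0): attacks (3,1) (4,0) (2,0) (4,1) (2,1)
  BK@(3,3): attacks (3,4) (3,2) (4,3) (2,3) (4,4) (4,2) (2,4) (2,2)
B attacks (4,2): yes

Answer: yes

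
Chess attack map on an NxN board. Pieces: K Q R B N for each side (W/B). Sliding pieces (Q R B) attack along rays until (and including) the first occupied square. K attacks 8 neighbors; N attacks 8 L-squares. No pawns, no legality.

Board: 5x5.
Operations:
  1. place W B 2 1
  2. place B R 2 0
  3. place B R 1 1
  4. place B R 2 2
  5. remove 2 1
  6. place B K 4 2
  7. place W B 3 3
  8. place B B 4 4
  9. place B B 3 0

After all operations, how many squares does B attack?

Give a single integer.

Op 1: place WB@(2,1)
Op 2: place BR@(2,0)
Op 3: place BR@(1,1)
Op 4: place BR@(2,2)
Op 5: remove (2,1)
Op 6: place BK@(4,2)
Op 7: place WB@(3,3)
Op 8: place BB@(4,4)
Op 9: place BB@(3,0)
Per-piece attacks for B:
  BR@(1,1): attacks (1,2) (1,3) (1,4) (1,0) (2,1) (3,1) (4,1) (0,1)
  BR@(2,0): attacks (2,1) (2,2) (3,0) (1,0) (0,0) [ray(0,1) blocked at (2,2); ray(1,0) blocked at (3,0)]
  BR@(2,2): attacks (2,3) (2,4) (2,1) (2,0) (3,2) (4,2) (1,2) (0,2) [ray(0,-1) blocked at (2,0); ray(1,0) blocked at (4,2)]
  BB@(3,0): attacks (4,1) (2,1) (1,2) (0,3)
  BK@(4,2): attacks (4,3) (4,1) (3,2) (3,3) (3,1)
  BB@(4,4): attacks (3,3) [ray(-1,-1) blocked at (3,3)]
Union (20 distinct): (0,0) (0,1) (0,2) (0,3) (1,0) (1,2) (1,3) (1,4) (2,0) (2,1) (2,2) (2,3) (2,4) (3,0) (3,1) (3,2) (3,3) (4,1) (4,2) (4,3)

Answer: 20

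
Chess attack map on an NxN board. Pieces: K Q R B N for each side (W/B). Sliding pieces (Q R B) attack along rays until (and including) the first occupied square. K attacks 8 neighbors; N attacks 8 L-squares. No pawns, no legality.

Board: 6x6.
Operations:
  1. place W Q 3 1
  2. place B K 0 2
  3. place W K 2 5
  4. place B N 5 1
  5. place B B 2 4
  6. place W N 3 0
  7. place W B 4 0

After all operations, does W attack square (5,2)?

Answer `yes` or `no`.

Op 1: place WQ@(3,1)
Op 2: place BK@(0,2)
Op 3: place WK@(2,5)
Op 4: place BN@(5,1)
Op 5: place BB@(2,4)
Op 6: place WN@(3,0)
Op 7: place WB@(4,0)
Per-piece attacks for W:
  WK@(2,5): attacks (2,4) (3,5) (1,5) (3,4) (1,4)
  WN@(3,0): attacks (4,2) (5,1) (2,2) (1,1)
  WQ@(3,1): attacks (3,2) (3,3) (3,4) (3,5) (3,0) (4,1) (5,1) (2,1) (1,1) (0,1) (4,2) (5,3) (4,0) (2,2) (1,3) (0,4) (2,0) [ray(0,-1) blocked at (3,0); ray(1,0) blocked at (5,1); ray(1,-1) blocked at (4,0)]
  WB@(4,0): attacks (5,1) (3,1) [ray(1,1) blocked at (5,1); ray(-1,1) blocked at (3,1)]
W attacks (5,2): no

Answer: no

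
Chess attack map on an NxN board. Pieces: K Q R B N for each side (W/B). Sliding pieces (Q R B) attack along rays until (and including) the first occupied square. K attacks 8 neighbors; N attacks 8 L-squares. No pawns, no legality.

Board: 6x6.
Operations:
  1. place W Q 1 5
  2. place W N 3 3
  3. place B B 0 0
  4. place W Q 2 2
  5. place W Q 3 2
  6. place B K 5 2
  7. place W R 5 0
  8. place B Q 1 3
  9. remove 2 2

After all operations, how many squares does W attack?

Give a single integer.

Op 1: place WQ@(1,5)
Op 2: place WN@(3,3)
Op 3: place BB@(0,0)
Op 4: place WQ@(2,2)
Op 5: place WQ@(3,2)
Op 6: place BK@(5,2)
Op 7: place WR@(5,0)
Op 8: place BQ@(1,3)
Op 9: remove (2,2)
Per-piece attacks for W:
  WQ@(1,5): attacks (1,4) (1,3) (2,5) (3,5) (4,5) (5,5) (0,5) (2,4) (3,3) (0,4) [ray(0,-1) blocked at (1,3); ray(1,-1) blocked at (3,3)]
  WQ@(3,2): attacks (3,3) (3,1) (3,0) (4,2) (5,2) (2,2) (1,2) (0,2) (4,3) (5,4) (4,1) (5,0) (2,3) (1,4) (0,5) (2,1) (1,0) [ray(0,1) blocked at (3,3); ray(1,0) blocked at (5,2); ray(1,-1) blocked at (5,0)]
  WN@(3,3): attacks (4,5) (5,4) (2,5) (1,4) (4,1) (5,2) (2,1) (1,2)
  WR@(5,0): attacks (5,1) (5,2) (4,0) (3,0) (2,0) (1,0) (0,0) [ray(0,1) blocked at (5,2); ray(-1,0) blocked at (0,0)]
Union (28 distinct): (0,0) (0,2) (0,4) (0,5) (1,0) (1,2) (1,3) (1,4) (2,0) (2,1) (2,2) (2,3) (2,4) (2,5) (3,0) (3,1) (3,3) (3,5) (4,0) (4,1) (4,2) (4,3) (4,5) (5,0) (5,1) (5,2) (5,4) (5,5)

Answer: 28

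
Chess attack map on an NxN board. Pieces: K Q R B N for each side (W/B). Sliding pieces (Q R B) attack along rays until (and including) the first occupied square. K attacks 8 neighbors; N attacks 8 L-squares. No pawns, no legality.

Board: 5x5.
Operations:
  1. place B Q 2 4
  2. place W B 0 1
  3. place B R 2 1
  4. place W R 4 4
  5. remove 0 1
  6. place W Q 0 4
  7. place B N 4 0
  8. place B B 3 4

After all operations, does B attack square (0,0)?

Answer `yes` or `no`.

Answer: no

Derivation:
Op 1: place BQ@(2,4)
Op 2: place WB@(0,1)
Op 3: place BR@(2,1)
Op 4: place WR@(4,4)
Op 5: remove (0,1)
Op 6: place WQ@(0,4)
Op 7: place BN@(4,0)
Op 8: place BB@(3,4)
Per-piece attacks for B:
  BR@(2,1): attacks (2,2) (2,3) (2,4) (2,0) (3,1) (4,1) (1,1) (0,1) [ray(0,1) blocked at (2,4)]
  BQ@(2,4): attacks (2,3) (2,2) (2,1) (3,4) (1,4) (0,4) (3,3) (4,2) (1,3) (0,2) [ray(0,-1) blocked at (2,1); ray(1,0) blocked at (3,4); ray(-1,0) blocked at (0,4)]
  BB@(3,4): attacks (4,3) (2,3) (1,2) (0,1)
  BN@(4,0): attacks (3,2) (2,1)
B attacks (0,0): no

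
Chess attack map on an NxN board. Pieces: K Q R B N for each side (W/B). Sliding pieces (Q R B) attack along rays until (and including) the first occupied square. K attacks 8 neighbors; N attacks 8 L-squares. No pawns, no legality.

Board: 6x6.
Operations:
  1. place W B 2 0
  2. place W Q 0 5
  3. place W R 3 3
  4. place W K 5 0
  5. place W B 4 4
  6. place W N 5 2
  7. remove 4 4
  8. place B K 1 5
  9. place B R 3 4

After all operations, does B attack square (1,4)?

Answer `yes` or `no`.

Answer: yes

Derivation:
Op 1: place WB@(2,0)
Op 2: place WQ@(0,5)
Op 3: place WR@(3,3)
Op 4: place WK@(5,0)
Op 5: place WB@(4,4)
Op 6: place WN@(5,2)
Op 7: remove (4,4)
Op 8: place BK@(1,5)
Op 9: place BR@(3,4)
Per-piece attacks for B:
  BK@(1,5): attacks (1,4) (2,5) (0,5) (2,4) (0,4)
  BR@(3,4): attacks (3,5) (3,3) (4,4) (5,4) (2,4) (1,4) (0,4) [ray(0,-1) blocked at (3,3)]
B attacks (1,4): yes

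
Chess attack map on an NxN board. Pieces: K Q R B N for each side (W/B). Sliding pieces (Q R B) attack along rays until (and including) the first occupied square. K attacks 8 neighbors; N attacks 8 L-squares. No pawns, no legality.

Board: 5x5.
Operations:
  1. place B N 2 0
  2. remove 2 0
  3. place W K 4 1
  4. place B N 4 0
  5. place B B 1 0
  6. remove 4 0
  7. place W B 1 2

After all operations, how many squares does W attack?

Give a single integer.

Answer: 10

Derivation:
Op 1: place BN@(2,0)
Op 2: remove (2,0)
Op 3: place WK@(4,1)
Op 4: place BN@(4,0)
Op 5: place BB@(1,0)
Op 6: remove (4,0)
Op 7: place WB@(1,2)
Per-piece attacks for W:
  WB@(1,2): attacks (2,3) (3,4) (2,1) (3,0) (0,3) (0,1)
  WK@(4,1): attacks (4,2) (4,0) (3,1) (3,2) (3,0)
Union (10 distinct): (0,1) (0,3) (2,1) (2,3) (3,0) (3,1) (3,2) (3,4) (4,0) (4,2)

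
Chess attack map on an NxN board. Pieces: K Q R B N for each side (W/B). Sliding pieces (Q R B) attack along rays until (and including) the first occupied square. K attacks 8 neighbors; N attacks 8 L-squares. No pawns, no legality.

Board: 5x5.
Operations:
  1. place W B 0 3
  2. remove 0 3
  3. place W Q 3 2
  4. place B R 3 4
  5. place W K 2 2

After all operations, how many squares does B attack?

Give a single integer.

Answer: 6

Derivation:
Op 1: place WB@(0,3)
Op 2: remove (0,3)
Op 3: place WQ@(3,2)
Op 4: place BR@(3,4)
Op 5: place WK@(2,2)
Per-piece attacks for B:
  BR@(3,4): attacks (3,3) (3,2) (4,4) (2,4) (1,4) (0,4) [ray(0,-1) blocked at (3,2)]
Union (6 distinct): (0,4) (1,4) (2,4) (3,2) (3,3) (4,4)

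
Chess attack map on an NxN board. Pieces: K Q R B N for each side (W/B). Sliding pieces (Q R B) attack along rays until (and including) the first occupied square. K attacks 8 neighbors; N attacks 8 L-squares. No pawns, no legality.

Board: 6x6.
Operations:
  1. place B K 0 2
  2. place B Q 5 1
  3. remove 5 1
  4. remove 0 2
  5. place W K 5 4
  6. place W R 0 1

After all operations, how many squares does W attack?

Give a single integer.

Op 1: place BK@(0,2)
Op 2: place BQ@(5,1)
Op 3: remove (5,1)
Op 4: remove (0,2)
Op 5: place WK@(5,4)
Op 6: place WR@(0,1)
Per-piece attacks for W:
  WR@(0,1): attacks (0,2) (0,3) (0,4) (0,5) (0,0) (1,1) (2,1) (3,1) (4,1) (5,1)
  WK@(5,4): attacks (5,5) (5,3) (4,4) (4,5) (4,3)
Union (15 distinct): (0,0) (0,2) (0,3) (0,4) (0,5) (1,1) (2,1) (3,1) (4,1) (4,3) (4,4) (4,5) (5,1) (5,3) (5,5)

Answer: 15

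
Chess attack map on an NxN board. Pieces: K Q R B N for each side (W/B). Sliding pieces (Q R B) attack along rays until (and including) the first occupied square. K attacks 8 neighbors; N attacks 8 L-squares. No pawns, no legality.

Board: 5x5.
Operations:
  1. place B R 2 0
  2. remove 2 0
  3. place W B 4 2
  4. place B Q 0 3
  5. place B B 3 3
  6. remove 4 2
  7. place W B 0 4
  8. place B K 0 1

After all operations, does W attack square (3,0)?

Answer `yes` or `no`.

Op 1: place BR@(2,0)
Op 2: remove (2,0)
Op 3: place WB@(4,2)
Op 4: place BQ@(0,3)
Op 5: place BB@(3,3)
Op 6: remove (4,2)
Op 7: place WB@(0,4)
Op 8: place BK@(0,1)
Per-piece attacks for W:
  WB@(0,4): attacks (1,3) (2,2) (3,1) (4,0)
W attacks (3,0): no

Answer: no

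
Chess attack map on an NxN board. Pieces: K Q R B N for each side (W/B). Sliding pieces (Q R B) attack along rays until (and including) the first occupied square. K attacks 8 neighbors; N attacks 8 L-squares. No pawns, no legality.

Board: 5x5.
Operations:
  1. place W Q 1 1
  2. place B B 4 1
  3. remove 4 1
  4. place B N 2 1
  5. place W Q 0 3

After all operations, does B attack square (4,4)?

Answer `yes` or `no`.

Answer: no

Derivation:
Op 1: place WQ@(1,1)
Op 2: place BB@(4,1)
Op 3: remove (4,1)
Op 4: place BN@(2,1)
Op 5: place WQ@(0,3)
Per-piece attacks for B:
  BN@(2,1): attacks (3,3) (4,2) (1,3) (0,2) (4,0) (0,0)
B attacks (4,4): no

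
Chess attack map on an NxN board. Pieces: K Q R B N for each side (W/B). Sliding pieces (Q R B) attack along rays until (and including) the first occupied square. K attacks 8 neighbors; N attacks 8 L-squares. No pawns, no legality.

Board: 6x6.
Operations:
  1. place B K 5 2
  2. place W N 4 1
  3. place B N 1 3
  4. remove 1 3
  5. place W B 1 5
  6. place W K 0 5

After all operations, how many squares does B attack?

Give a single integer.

Answer: 5

Derivation:
Op 1: place BK@(5,2)
Op 2: place WN@(4,1)
Op 3: place BN@(1,3)
Op 4: remove (1,3)
Op 5: place WB@(1,5)
Op 6: place WK@(0,5)
Per-piece attacks for B:
  BK@(5,2): attacks (5,3) (5,1) (4,2) (4,3) (4,1)
Union (5 distinct): (4,1) (4,2) (4,3) (5,1) (5,3)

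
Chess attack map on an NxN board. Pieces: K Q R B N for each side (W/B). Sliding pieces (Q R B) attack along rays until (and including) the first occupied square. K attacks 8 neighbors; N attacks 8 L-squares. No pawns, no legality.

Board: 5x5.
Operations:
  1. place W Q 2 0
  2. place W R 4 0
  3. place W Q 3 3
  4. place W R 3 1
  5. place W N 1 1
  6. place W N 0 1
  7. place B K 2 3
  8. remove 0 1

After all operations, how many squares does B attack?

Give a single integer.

Answer: 8

Derivation:
Op 1: place WQ@(2,0)
Op 2: place WR@(4,0)
Op 3: place WQ@(3,3)
Op 4: place WR@(3,1)
Op 5: place WN@(1,1)
Op 6: place WN@(0,1)
Op 7: place BK@(2,3)
Op 8: remove (0,1)
Per-piece attacks for B:
  BK@(2,3): attacks (2,4) (2,2) (3,3) (1,3) (3,4) (3,2) (1,4) (1,2)
Union (8 distinct): (1,2) (1,3) (1,4) (2,2) (2,4) (3,2) (3,3) (3,4)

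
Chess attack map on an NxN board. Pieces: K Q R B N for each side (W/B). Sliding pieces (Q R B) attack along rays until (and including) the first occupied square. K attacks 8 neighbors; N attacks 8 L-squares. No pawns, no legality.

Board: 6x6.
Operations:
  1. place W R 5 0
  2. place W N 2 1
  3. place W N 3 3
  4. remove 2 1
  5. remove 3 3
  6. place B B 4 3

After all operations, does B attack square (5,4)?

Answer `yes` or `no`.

Op 1: place WR@(5,0)
Op 2: place WN@(2,1)
Op 3: place WN@(3,3)
Op 4: remove (2,1)
Op 5: remove (3,3)
Op 6: place BB@(4,3)
Per-piece attacks for B:
  BB@(4,3): attacks (5,4) (5,2) (3,4) (2,5) (3,2) (2,1) (1,0)
B attacks (5,4): yes

Answer: yes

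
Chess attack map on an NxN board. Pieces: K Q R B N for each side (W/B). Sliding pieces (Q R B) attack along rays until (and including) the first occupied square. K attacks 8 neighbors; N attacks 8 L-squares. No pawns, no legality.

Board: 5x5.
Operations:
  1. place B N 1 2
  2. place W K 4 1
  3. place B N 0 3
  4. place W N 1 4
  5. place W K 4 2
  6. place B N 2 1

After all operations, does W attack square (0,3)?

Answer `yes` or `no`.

Op 1: place BN@(1,2)
Op 2: place WK@(4,1)
Op 3: place BN@(0,3)
Op 4: place WN@(1,4)
Op 5: place WK@(4,2)
Op 6: place BN@(2,1)
Per-piece attacks for W:
  WN@(1,4): attacks (2,2) (3,3) (0,2)
  WK@(4,1): attacks (4,2) (4,0) (3,1) (3,2) (3,0)
  WK@(4,2): attacks (4,3) (4,1) (3,2) (3,3) (3,1)
W attacks (0,3): no

Answer: no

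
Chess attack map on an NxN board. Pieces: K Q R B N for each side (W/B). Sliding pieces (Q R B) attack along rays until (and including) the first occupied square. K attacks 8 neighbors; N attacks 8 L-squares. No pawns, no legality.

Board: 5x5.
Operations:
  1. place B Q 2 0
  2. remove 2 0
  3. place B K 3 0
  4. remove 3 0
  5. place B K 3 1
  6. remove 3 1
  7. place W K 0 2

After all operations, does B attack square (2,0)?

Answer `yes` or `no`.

Answer: no

Derivation:
Op 1: place BQ@(2,0)
Op 2: remove (2,0)
Op 3: place BK@(3,0)
Op 4: remove (3,0)
Op 5: place BK@(3,1)
Op 6: remove (3,1)
Op 7: place WK@(0,2)
Per-piece attacks for B:
B attacks (2,0): no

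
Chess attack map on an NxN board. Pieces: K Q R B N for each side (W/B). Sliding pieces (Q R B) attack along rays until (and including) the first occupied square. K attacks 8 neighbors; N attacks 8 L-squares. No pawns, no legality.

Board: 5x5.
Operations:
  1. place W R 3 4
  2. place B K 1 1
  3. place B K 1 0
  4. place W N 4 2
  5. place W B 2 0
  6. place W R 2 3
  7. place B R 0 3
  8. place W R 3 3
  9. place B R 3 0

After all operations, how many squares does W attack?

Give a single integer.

Answer: 18

Derivation:
Op 1: place WR@(3,4)
Op 2: place BK@(1,1)
Op 3: place BK@(1,0)
Op 4: place WN@(4,2)
Op 5: place WB@(2,0)
Op 6: place WR@(2,3)
Op 7: place BR@(0,3)
Op 8: place WR@(3,3)
Op 9: place BR@(3,0)
Per-piece attacks for W:
  WB@(2,0): attacks (3,1) (4,2) (1,1) [ray(1,1) blocked at (4,2); ray(-1,1) blocked at (1,1)]
  WR@(2,3): attacks (2,4) (2,2) (2,1) (2,0) (3,3) (1,3) (0,3) [ray(0,-1) blocked at (2,0); ray(1,0) blocked at (3,3); ray(-1,0) blocked at (0,3)]
  WR@(3,3): attacks (3,4) (3,2) (3,1) (3,0) (4,3) (2,3) [ray(0,1) blocked at (3,4); ray(0,-1) blocked at (3,0); ray(-1,0) blocked at (2,3)]
  WR@(3,4): attacks (3,3) (4,4) (2,4) (1,4) (0,4) [ray(0,-1) blocked at (3,3)]
  WN@(4,2): attacks (3,4) (2,3) (3,0) (2,1)
Union (18 distinct): (0,3) (0,4) (1,1) (1,3) (1,4) (2,0) (2,1) (2,2) (2,3) (2,4) (3,0) (3,1) (3,2) (3,3) (3,4) (4,2) (4,3) (4,4)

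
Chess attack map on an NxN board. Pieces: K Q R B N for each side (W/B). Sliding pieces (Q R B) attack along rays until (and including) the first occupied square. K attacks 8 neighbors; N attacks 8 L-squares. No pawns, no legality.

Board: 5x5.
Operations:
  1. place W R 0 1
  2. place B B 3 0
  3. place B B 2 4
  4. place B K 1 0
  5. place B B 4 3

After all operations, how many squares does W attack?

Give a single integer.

Answer: 8

Derivation:
Op 1: place WR@(0,1)
Op 2: place BB@(3,0)
Op 3: place BB@(2,4)
Op 4: place BK@(1,0)
Op 5: place BB@(4,3)
Per-piece attacks for W:
  WR@(0,1): attacks (0,2) (0,3) (0,4) (0,0) (1,1) (2,1) (3,1) (4,1)
Union (8 distinct): (0,0) (0,2) (0,3) (0,4) (1,1) (2,1) (3,1) (4,1)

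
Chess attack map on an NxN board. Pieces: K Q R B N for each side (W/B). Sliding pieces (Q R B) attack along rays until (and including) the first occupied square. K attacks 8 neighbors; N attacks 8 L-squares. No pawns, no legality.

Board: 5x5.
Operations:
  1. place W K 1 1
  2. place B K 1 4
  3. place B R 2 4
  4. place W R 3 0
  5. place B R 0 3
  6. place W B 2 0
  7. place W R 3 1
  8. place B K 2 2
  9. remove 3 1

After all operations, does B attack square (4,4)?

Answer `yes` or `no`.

Answer: yes

Derivation:
Op 1: place WK@(1,1)
Op 2: place BK@(1,4)
Op 3: place BR@(2,4)
Op 4: place WR@(3,0)
Op 5: place BR@(0,3)
Op 6: place WB@(2,0)
Op 7: place WR@(3,1)
Op 8: place BK@(2,2)
Op 9: remove (3,1)
Per-piece attacks for B:
  BR@(0,3): attacks (0,4) (0,2) (0,1) (0,0) (1,3) (2,3) (3,3) (4,3)
  BK@(1,4): attacks (1,3) (2,4) (0,4) (2,3) (0,3)
  BK@(2,2): attacks (2,3) (2,1) (3,2) (1,2) (3,3) (3,1) (1,3) (1,1)
  BR@(2,4): attacks (2,3) (2,2) (3,4) (4,4) (1,4) [ray(0,-1) blocked at (2,2); ray(-1,0) blocked at (1,4)]
B attacks (4,4): yes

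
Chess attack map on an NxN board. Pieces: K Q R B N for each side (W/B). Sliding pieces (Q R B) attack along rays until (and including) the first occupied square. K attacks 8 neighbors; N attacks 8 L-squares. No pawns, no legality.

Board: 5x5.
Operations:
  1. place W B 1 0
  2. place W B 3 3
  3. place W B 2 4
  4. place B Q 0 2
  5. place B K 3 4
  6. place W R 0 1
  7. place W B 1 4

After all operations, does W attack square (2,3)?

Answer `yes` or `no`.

Answer: yes

Derivation:
Op 1: place WB@(1,0)
Op 2: place WB@(3,3)
Op 3: place WB@(2,4)
Op 4: place BQ@(0,2)
Op 5: place BK@(3,4)
Op 6: place WR@(0,1)
Op 7: place WB@(1,4)
Per-piece attacks for W:
  WR@(0,1): attacks (0,2) (0,0) (1,1) (2,1) (3,1) (4,1) [ray(0,1) blocked at (0,2)]
  WB@(1,0): attacks (2,1) (3,2) (4,3) (0,1) [ray(-1,1) blocked at (0,1)]
  WB@(1,4): attacks (2,3) (3,2) (4,1) (0,3)
  WB@(2,4): attacks (3,3) (1,3) (0,2) [ray(1,-1) blocked at (3,3); ray(-1,-1) blocked at (0,2)]
  WB@(3,3): attacks (4,4) (4,2) (2,4) (2,2) (1,1) (0,0) [ray(-1,1) blocked at (2,4)]
W attacks (2,3): yes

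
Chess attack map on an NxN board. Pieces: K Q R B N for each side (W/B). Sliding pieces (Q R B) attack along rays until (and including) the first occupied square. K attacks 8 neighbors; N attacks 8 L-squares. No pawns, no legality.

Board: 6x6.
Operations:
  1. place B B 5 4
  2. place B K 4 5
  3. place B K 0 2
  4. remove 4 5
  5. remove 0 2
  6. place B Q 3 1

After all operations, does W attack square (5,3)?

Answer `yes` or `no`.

Answer: no

Derivation:
Op 1: place BB@(5,4)
Op 2: place BK@(4,5)
Op 3: place BK@(0,2)
Op 4: remove (4,5)
Op 5: remove (0,2)
Op 6: place BQ@(3,1)
Per-piece attacks for W:
W attacks (5,3): no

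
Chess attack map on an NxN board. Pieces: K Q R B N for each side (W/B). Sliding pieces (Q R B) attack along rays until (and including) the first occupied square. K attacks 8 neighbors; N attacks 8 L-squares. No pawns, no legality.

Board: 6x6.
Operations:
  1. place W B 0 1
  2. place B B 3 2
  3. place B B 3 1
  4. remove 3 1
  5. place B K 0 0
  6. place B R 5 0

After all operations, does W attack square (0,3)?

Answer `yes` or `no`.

Op 1: place WB@(0,1)
Op 2: place BB@(3,2)
Op 3: place BB@(3,1)
Op 4: remove (3,1)
Op 5: place BK@(0,0)
Op 6: place BR@(5,0)
Per-piece attacks for W:
  WB@(0,1): attacks (1,2) (2,3) (3,4) (4,5) (1,0)
W attacks (0,3): no

Answer: no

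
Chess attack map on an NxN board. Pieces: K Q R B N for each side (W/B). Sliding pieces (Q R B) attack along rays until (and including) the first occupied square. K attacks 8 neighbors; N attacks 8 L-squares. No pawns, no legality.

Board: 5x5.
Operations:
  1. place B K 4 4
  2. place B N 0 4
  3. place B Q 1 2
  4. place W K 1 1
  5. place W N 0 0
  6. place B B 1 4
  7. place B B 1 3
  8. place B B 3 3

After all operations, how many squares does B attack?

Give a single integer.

Answer: 21

Derivation:
Op 1: place BK@(4,4)
Op 2: place BN@(0,4)
Op 3: place BQ@(1,2)
Op 4: place WK@(1,1)
Op 5: place WN@(0,0)
Op 6: place BB@(1,4)
Op 7: place BB@(1,3)
Op 8: place BB@(3,3)
Per-piece attacks for B:
  BN@(0,4): attacks (1,2) (2,3)
  BQ@(1,2): attacks (1,3) (1,1) (2,2) (3,2) (4,2) (0,2) (2,3) (3,4) (2,1) (3,0) (0,3) (0,1) [ray(0,1) blocked at (1,3); ray(0,-1) blocked at (1,1)]
  BB@(1,3): attacks (2,4) (2,2) (3,1) (4,0) (0,4) (0,2) [ray(-1,1) blocked at (0,4)]
  BB@(1,4): attacks (2,3) (3,2) (4,1) (0,3)
  BB@(3,3): attacks (4,4) (4,2) (2,4) (2,2) (1,1) [ray(1,1) blocked at (4,4); ray(-1,-1) blocked at (1,1)]
  BK@(4,4): attacks (4,3) (3,4) (3,3)
Union (21 distinct): (0,1) (0,2) (0,3) (0,4) (1,1) (1,2) (1,3) (2,1) (2,2) (2,3) (2,4) (3,0) (3,1) (3,2) (3,3) (3,4) (4,0) (4,1) (4,2) (4,3) (4,4)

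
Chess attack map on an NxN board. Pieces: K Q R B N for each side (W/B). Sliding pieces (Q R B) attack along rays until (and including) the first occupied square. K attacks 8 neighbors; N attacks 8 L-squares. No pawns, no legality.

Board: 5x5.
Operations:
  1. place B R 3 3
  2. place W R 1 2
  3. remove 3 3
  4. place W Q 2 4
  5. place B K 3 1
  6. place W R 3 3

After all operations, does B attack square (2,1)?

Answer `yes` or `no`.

Op 1: place BR@(3,3)
Op 2: place WR@(1,2)
Op 3: remove (3,3)
Op 4: place WQ@(2,4)
Op 5: place BK@(3,1)
Op 6: place WR@(3,3)
Per-piece attacks for B:
  BK@(3,1): attacks (3,2) (3,0) (4,1) (2,1) (4,2) (4,0) (2,2) (2,0)
B attacks (2,1): yes

Answer: yes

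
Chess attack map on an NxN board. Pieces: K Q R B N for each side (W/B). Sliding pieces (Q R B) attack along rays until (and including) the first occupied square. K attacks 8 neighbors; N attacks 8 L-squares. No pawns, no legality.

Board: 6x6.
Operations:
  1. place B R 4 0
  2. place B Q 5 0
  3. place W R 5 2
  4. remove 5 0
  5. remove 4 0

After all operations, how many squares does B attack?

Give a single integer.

Answer: 0

Derivation:
Op 1: place BR@(4,0)
Op 2: place BQ@(5,0)
Op 3: place WR@(5,2)
Op 4: remove (5,0)
Op 5: remove (4,0)
Per-piece attacks for B:
Union (0 distinct): (none)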